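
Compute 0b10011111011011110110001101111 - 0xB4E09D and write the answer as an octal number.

0o2316205722

0b10011111011011110110001101111 = 0o2373366157 in octal.
0xB4E09D = 0o55160235 in octal.
Subtract column by column in base 8:
  7-5 → 2
  5-3 → 2
  1-2 → 7 (borrow)
  6-0-1 → 5
  6-6 → 0
  3-1 → 2
  3-5 → 6 (borrow)
  7-5-1 → 1
  3-0 → 3
  2-0 → 2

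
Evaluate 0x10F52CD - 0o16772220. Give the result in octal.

0o64657075

0x10F52CD = 0o103651315 in octal.
Subtract column by column in base 8:
  5-0 → 5
  1-2 → 7 (borrow)
  3-2-1 → 0
  1-2 → 7 (borrow)
  5-7-1 → 5 (borrow)
  6-7-1 → 6 (borrow)
  3-6-1 → 4 (borrow)
  0-1-1 → 6 (borrow)
  1-0-1 → 0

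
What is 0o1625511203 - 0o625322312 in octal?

Subtract column by column in base 8:
  3-2 → 1
  0-1 → 7 (borrow)
  2-3-1 → 6 (borrow)
  1-2-1 → 6 (borrow)
  1-2-1 → 6 (borrow)
  5-3-1 → 1
  5-5 → 0
  2-2 → 0
  6-6 → 0
  1-0 → 1

0o1000166671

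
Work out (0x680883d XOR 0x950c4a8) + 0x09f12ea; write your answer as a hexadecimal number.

0x106f5f7f

First 0x680883d XOR 0x950c4a8 = 0xfd04c95.
Add column by column in base 16, right to left:
  5+a = f
  9+e = 7 carry 1
  c+2+1 = f
  4+1 = 5
  0+f = f
  d+9 = 6 carry 1
  f+0+1 = 0 carry 1
  final carry 1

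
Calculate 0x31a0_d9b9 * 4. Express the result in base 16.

0xc68366e4

Multiply each base-16 digit by 4, carrying:
  9×4 = 36 → write 4 carry 2
  b×4+2 = 46 → write e carry 2
  9×4+2 = 38 → write 6 carry 2
  d×4+2 = 54 → write 6 carry 3
  0×4+3 = 3 → write 3
  a×4 = 40 → write 8 carry 2
  1×4+2 = 6 → write 6
  3×4 = 12 → write c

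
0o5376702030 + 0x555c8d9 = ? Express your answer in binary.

0b110001010100010100110011110001

0o5376702030 = 0b101011111110111000010000011000 in binary.
0x555c8d9 = 0b101010101011100100011011001 in binary.
Add column by column in base 2, right to left:
  0+1 = 1
  0+0 = 0
  0+0 = 0
  1+1 = 0 carry 1
  1+1+1 = 1 carry 1
  0+0+1 = 1
  0+1 = 1
  0+1 = 1
  0+0 = 0
  0+0 = 0
  1+0 = 1
  0+1 = 1
  0+0 = 0
  0+0 = 0
  0+1 = 1
  1+1 = 0 carry 1
  1+1+1 = 1 carry 1
  1+0+1 = 0 carry 1
  0+1+1 = 0 carry 1
  1+0+1 = 0 carry 1
  1+1+1 = 1 carry 1
  1+0+1 = 0 carry 1
  1+1+1 = 1 carry 1
  1+0+1 = 0 carry 1
  1+1+1 = 1 carry 1
  1+0+1 = 0 carry 1
  0+1+1 = 0 carry 1
  1+0+1 = 0 carry 1
  0+0+1 = 1
  1+0 = 1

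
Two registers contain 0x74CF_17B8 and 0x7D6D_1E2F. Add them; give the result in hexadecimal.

Add column by column in base 16, right to left:
  8+F = 7 carry 1
  B+2+1 = E
  7+E = 5 carry 1
  1+1+1 = 3
  F+D = C carry 1
  C+6+1 = 3 carry 1
  4+D+1 = 2 carry 1
  7+7+1 = F

0xF23C35E7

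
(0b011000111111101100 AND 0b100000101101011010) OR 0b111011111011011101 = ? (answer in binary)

0b111011111111011101

0b011000111111101100 AND 0b100000101101011010 = 0b000000101101001000.
Then OR with 0b111011111011011101.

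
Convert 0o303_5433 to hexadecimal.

0xc3b1b

Each octal digit is 3 bits: 3=011 0=000 3=011 5=101 4=100 3=011 3=011.
Group the bits into nibbles: 1100 0011 1011 0001 1011 → c3b1b.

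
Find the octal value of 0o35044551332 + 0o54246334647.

Add column by column in base 8, right to left:
  2+7 = 1 carry 1
  3+4+1 = 0 carry 1
  3+6+1 = 2 carry 1
  1+4+1 = 6
  5+3 = 0 carry 1
  5+3+1 = 1 carry 1
  4+6+1 = 3 carry 1
  4+4+1 = 1 carry 1
  0+2+1 = 3
  5+4 = 1 carry 1
  3+5+1 = 1 carry 1
  final carry 1

0o111313106201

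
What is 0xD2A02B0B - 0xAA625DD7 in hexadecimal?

Subtract column by column in base 16:
  B-7 → 4
  0-D → 3 (borrow)
  B-D-1 → D (borrow)
  2-5-1 → C (borrow)
  0-2-1 → D (borrow)
  A-6-1 → 3
  2-A → 8 (borrow)
  D-A-1 → 2

0x283DCD34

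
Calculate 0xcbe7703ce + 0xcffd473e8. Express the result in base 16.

Add column by column in base 16, right to left:
  e+8 = 6 carry 1
  c+e+1 = b carry 1
  3+3+1 = 7
  0+7 = 7
  7+4 = b
  7+d = 4 carry 1
  e+f+1 = e carry 1
  b+f+1 = b carry 1
  c+c+1 = 9 carry 1
  final carry 1

0x19be4b77b6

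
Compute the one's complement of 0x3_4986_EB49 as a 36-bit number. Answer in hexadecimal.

0xCB67914B6

Each hex digit d becomes F−d:
  3→C, 4→B, 9→6, 8→7, 6→9, E→1, B→4, 4→B, 9→6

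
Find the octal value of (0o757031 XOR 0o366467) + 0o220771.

0o652447

First 0o757031 XOR 0o366467 = 0o431456.
Add column by column in base 8, right to left:
  6+1 = 7
  5+7 = 4 carry 1
  4+7+1 = 4 carry 1
  1+0+1 = 2
  3+2 = 5
  4+2 = 6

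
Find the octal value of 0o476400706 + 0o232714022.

Add column by column in base 8, right to left:
  6+2 = 0 carry 1
  0+2+1 = 3
  7+0 = 7
  0+4 = 4
  0+1 = 1
  4+7 = 3 carry 1
  6+2+1 = 1 carry 1
  7+3+1 = 3 carry 1
  4+2+1 = 7

0o731314730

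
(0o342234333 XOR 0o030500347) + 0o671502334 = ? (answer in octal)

0o1264436430

First 0o342234333 XOR 0o030500347 = 0o372734074.
Add column by column in base 8, right to left:
  4+4 = 0 carry 1
  7+3+1 = 3 carry 1
  0+3+1 = 4
  4+2 = 6
  3+0 = 3
  7+5 = 4 carry 1
  2+1+1 = 4
  7+7 = 6 carry 1
  3+6+1 = 2 carry 1
  final carry 1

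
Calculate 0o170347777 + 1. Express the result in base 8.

The trailing 4 digits are 7 (max in base 8), so adding 1 cascades: they roll to 0 and the next digit up increments.

0o170350000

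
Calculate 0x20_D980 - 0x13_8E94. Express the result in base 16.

Subtract column by column in base 16:
  0-4 → C (borrow)
  8-9-1 → E (borrow)
  9-E-1 → A (borrow)
  D-8-1 → 4
  0-3 → D (borrow)
  2-1-1 → 0

0xD4AEC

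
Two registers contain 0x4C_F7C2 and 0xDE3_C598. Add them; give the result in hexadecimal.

Add column by column in base 16, right to left:
  2+8 = A
  C+9 = 5 carry 1
  7+5+1 = D
  F+C = B carry 1
  C+3+1 = 0 carry 1
  4+E+1 = 3 carry 1
  0+D+1 = E

0xE30BD5A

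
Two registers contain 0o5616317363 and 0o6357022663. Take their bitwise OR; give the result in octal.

OR each oct digit independently (no carries):
  5|6=7, 6|3=7, 1|5=5, 6|7=7, 3|0=3, 1|2=3, 7|2=7, 3|6=7, 6|6=6, 3|3=3

0o7757337763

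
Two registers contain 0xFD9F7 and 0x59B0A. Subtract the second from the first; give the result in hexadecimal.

0xA3EED

Subtract column by column in base 16:
  7-A → D (borrow)
  F-0-1 → E
  9-B → E (borrow)
  D-9-1 → 3
  F-5 → A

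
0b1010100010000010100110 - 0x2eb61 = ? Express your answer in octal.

0b1010100010000010100110 = 0o12420246 in octal.
0x2eb61 = 0o565541 in octal.
Subtract column by column in base 8:
  6-1 → 5
  4-4 → 0
  2-5 → 5 (borrow)
  0-5-1 → 2 (borrow)
  2-6-1 → 3 (borrow)
  4-5-1 → 6 (borrow)
  2-0-1 → 1
  1-0 → 1

0o11632505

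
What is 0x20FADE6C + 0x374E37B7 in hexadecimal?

0x58491623

Add column by column in base 16, right to left:
  C+7 = 3 carry 1
  6+B+1 = 2 carry 1
  E+7+1 = 6 carry 1
  D+3+1 = 1 carry 1
  A+E+1 = 9 carry 1
  F+4+1 = 4 carry 1
  0+7+1 = 8
  2+3 = 5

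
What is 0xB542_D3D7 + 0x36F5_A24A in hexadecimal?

0xEC387621

Add column by column in base 16, right to left:
  7+A = 1 carry 1
  D+4+1 = 2 carry 1
  3+2+1 = 6
  D+A = 7 carry 1
  2+5+1 = 8
  4+F = 3 carry 1
  5+6+1 = C
  B+3 = E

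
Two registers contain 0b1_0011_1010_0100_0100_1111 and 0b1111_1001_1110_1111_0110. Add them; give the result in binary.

0b1000110100001101000101

Add column by column in base 2, right to left:
  1+0 = 1
  1+1 = 0 carry 1
  1+1+1 = 1 carry 1
  1+0+1 = 0 carry 1
  0+1+1 = 0 carry 1
  0+1+1 = 0 carry 1
  1+1+1 = 1 carry 1
  0+1+1 = 0 carry 1
  0+0+1 = 1
  0+1 = 1
  1+1 = 0 carry 1
  0+1+1 = 0 carry 1
  0+1+1 = 0 carry 1
  1+0+1 = 0 carry 1
  0+0+1 = 1
  1+1 = 0 carry 1
  1+1+1 = 1 carry 1
  1+1+1 = 1 carry 1
  0+1+1 = 0 carry 1
  0+1+1 = 0 carry 1
  1+0+1 = 0 carry 1
  final carry 1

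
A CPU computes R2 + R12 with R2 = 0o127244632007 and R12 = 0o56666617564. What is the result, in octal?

Add column by column in base 8, right to left:
  7+4 = 3 carry 1
  0+6+1 = 7
  0+5 = 5
  2+7 = 1 carry 1
  3+1+1 = 5
  6+6 = 4 carry 1
  4+6+1 = 3 carry 1
  4+6+1 = 3 carry 1
  2+6+1 = 1 carry 1
  7+6+1 = 6 carry 1
  2+5+1 = 0 carry 1
  1+0+1 = 2

0o206133451573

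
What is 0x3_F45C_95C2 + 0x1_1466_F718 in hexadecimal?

0x508C38CDA

Add column by column in base 16, right to left:
  2+8 = A
  C+1 = D
  5+7 = C
  9+F = 8 carry 1
  C+6+1 = 3 carry 1
  5+6+1 = C
  4+4 = 8
  F+1 = 0 carry 1
  3+1+1 = 5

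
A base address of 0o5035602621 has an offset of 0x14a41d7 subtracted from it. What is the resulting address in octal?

0o4713141672

0x14a41d7 = 0o122440727 in octal.
Subtract column by column in base 8:
  1-7 → 2 (borrow)
  2-2-1 → 7 (borrow)
  6-7-1 → 6 (borrow)
  2-0-1 → 1
  0-4 → 4 (borrow)
  6-4-1 → 1
  5-2 → 3
  3-2 → 1
  0-1 → 7 (borrow)
  5-0-1 → 4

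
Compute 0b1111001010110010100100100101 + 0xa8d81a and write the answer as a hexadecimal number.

0b1111001010110010100100100101 = 0xf2b2925 in hexadecimal.
Add column by column in base 16, right to left:
  5+a = f
  2+1 = 3
  9+8 = 1 carry 1
  2+d+1 = 0 carry 1
  b+8+1 = 4 carry 1
  2+a+1 = d
  f+0 = f

0xfd4013f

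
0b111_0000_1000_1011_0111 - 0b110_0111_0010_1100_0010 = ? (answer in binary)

0b1001010111110101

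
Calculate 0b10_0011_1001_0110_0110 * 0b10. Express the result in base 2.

0b1000111001011001100

Multiply each base-2 digit by 2, carrying:
  0×2 = 0 → write 0
  1×2 = 2 → write 0 carry 1
  1×2+1 = 3 → write 1 carry 1
  0×2+1 = 1 → write 1
  0×2 = 0 → write 0
  1×2 = 2 → write 0 carry 1
  1×2+1 = 3 → write 1 carry 1
  0×2+1 = 1 → write 1
  1×2 = 2 → write 0 carry 1
  0×2+1 = 1 → write 1
  0×2 = 0 → write 0
  1×2 = 2 → write 0 carry 1
  1×2+1 = 3 → write 1 carry 1
  1×2+1 = 3 → write 1 carry 1
  0×2+1 = 1 → write 1
  0×2 = 0 → write 0
  0×2 = 0 → write 0
  1×2 = 2 → write 0 carry 1
  remaining carry: 1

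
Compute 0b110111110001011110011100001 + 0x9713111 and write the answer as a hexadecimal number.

0b110111110001011110011100001 = 0x6F8BCE1 in hexadecimal.
Add column by column in base 16, right to left:
  1+1 = 2
  E+1 = F
  C+1 = D
  B+3 = E
  8+1 = 9
  F+7 = 6 carry 1
  6+9+1 = 0 carry 1
  final carry 1

0x1069EDF2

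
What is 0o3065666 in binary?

Each octal digit is 3 bits: 3=011 0=000 6=110 5=101 6=110 6=110 6=110.

0b11000110101110110110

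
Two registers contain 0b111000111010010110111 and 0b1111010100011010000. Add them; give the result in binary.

0b1001000001110110000111

Add column by column in base 2, right to left:
  1+0 = 1
  1+0 = 1
  1+0 = 1
  0+0 = 0
  1+1 = 0 carry 1
  1+0+1 = 0 carry 1
  0+1+1 = 0 carry 1
  1+1+1 = 1 carry 1
  0+0+1 = 1
  0+0 = 0
  1+0 = 1
  0+1 = 1
  1+0 = 1
  1+1 = 0 carry 1
  1+0+1 = 0 carry 1
  0+1+1 = 0 carry 1
  0+1+1 = 0 carry 1
  0+1+1 = 0 carry 1
  1+1+1 = 1 carry 1
  1+0+1 = 0 carry 1
  1+0+1 = 0 carry 1
  final carry 1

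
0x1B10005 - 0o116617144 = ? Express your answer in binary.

0x1B10005 = 0b1101100010000000000000101 in binary.
0o116617144 = 0b1001110110001111001100100 in binary.
Subtract column by column in base 2:
  1-0 → 1
  0-0 → 0
  1-1 → 0
  0-0 → 0
  0-0 → 0
  0-1 → 1 (borrow)
  0-1-1 → 0 (borrow)
  0-0-1 → 1 (borrow)
  0-0-1 → 1 (borrow)
  0-1-1 → 0 (borrow)
  0-1-1 → 0 (borrow)
  0-1-1 → 0 (borrow)
  0-1-1 → 0 (borrow)
  0-0-1 → 1 (borrow)
  0-0-1 → 1 (borrow)
  0-0-1 → 1 (borrow)
  1-1-1 → 1 (borrow)
  0-1-1 → 0 (borrow)
  0-0-1 → 1 (borrow)
  0-1-1 → 0 (borrow)
  1-1-1 → 1 (borrow)
  1-1-1 → 1 (borrow)
  0-0-1 → 1 (borrow)
  1-0-1 → 0
  1-1 → 0

0b11101011110000110100001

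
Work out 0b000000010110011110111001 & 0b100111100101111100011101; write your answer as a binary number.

AND bit by bit (1 only where both bits are 1):
  000000010110011110111001
& 100111100101111100011101
= 000000000100011100011001

0b000000000100011100011001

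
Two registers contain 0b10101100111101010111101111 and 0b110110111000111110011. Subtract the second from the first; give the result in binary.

0b10100110000110001111111100

Subtract column by column in base 2:
  1-1 → 0
  1-1 → 0
  1-0 → 1
  1-0 → 1
  0-1 → 1 (borrow)
  1-1-1 → 1 (borrow)
  1-1-1 → 1 (borrow)
  1-1-1 → 1 (borrow)
  1-1-1 → 1 (borrow)
  0-0-1 → 1 (borrow)
  1-0-1 → 0
  0-0 → 0
  1-1 → 0
  0-1 → 1 (borrow)
  1-1-1 → 1 (borrow)
  1-0-1 → 0
  1-1 → 0
  1-1 → 0
  0-0 → 0
  0-1 → 1 (borrow)
  1-1-1 → 1 (borrow)
  1-0-1 → 0
  0-0 → 0
  1-0 → 1
  0-0 → 0
  1-0 → 1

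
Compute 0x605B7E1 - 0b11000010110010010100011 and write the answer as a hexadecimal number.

0x5A4533E

0b11000010110010010100011 = 0x6164A3 in hexadecimal.
Subtract column by column in base 16:
  1-3 → E (borrow)
  E-A-1 → 3
  7-4 → 3
  B-6 → 5
  5-1 → 4
  0-6 → A (borrow)
  6-0-1 → 5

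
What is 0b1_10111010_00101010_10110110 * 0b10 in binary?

0b11011101000101010101101100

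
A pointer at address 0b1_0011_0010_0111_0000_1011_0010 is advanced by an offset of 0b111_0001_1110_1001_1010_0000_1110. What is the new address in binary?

Add column by column in base 2, right to left:
  0+0 = 0
  1+1 = 0 carry 1
  0+1+1 = 0 carry 1
  0+1+1 = 0 carry 1
  1+0+1 = 0 carry 1
  1+0+1 = 0 carry 1
  0+0+1 = 1
  1+0 = 1
  0+0 = 0
  0+1 = 1
  0+0 = 0
  0+1 = 1
  1+1 = 0 carry 1
  1+0+1 = 0 carry 1
  1+0+1 = 0 carry 1
  0+1+1 = 0 carry 1
  0+0+1 = 1
  1+1 = 0 carry 1
  0+1+1 = 0 carry 1
  0+1+1 = 0 carry 1
  1+1+1 = 1 carry 1
  1+0+1 = 0 carry 1
  0+0+1 = 1
  0+0 = 0
  1+1 = 0 carry 1
  0+1+1 = 0 carry 1
  0+1+1 = 0 carry 1
  final carry 1

0b1000010100010000101011000000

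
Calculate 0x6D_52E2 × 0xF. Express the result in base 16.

Multiply each base-16 digit by 15, carrying:
  2×15 = 30 → write E carry 1
  E×15+1 = 211 → write 3 carry 13
  2×15+13 = 43 → write B carry 2
  5×15+2 = 77 → write D carry 4
  D×15+4 = 199 → write 7 carry 12
  6×15+12 = 102 → write 6 carry 6
  remaining carry: 6

0x667DB3E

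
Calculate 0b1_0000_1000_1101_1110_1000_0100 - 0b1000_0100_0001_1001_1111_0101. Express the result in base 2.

Subtract column by column in base 2:
  0-1 → 1 (borrow)
  0-0-1 → 1 (borrow)
  1-1-1 → 1 (borrow)
  0-0-1 → 1 (borrow)
  0-1-1 → 0 (borrow)
  0-1-1 → 0 (borrow)
  0-1-1 → 0 (borrow)
  1-1-1 → 1 (borrow)
  0-1-1 → 0 (borrow)
  1-0-1 → 0
  1-0 → 1
  1-1 → 0
  1-1 → 0
  0-0 → 0
  1-0 → 1
  1-0 → 1
  0-0 → 0
  0-0 → 0
  0-1 → 1 (borrow)
  1-0-1 → 0
  0-0 → 0
  0-0 → 0
  0-0 → 0
  0-1 → 1 (borrow)
  1-0-1 → 0

0b100001001100010010001111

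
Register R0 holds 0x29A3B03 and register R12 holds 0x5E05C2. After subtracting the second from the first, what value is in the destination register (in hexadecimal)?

Subtract column by column in base 16:
  3-2 → 1
  0-C → 4 (borrow)
  B-5-1 → 5
  3-0 → 3
  A-E → C (borrow)
  9-5-1 → 3
  2-0 → 2

0x23C3541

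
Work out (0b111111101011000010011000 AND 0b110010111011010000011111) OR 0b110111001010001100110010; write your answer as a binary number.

0b110111101011001100111010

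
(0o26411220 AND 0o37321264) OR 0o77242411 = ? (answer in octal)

0o77243631

0o26411220 AND 0o37321264 = 0o26001220.
Then OR with 0o77242411.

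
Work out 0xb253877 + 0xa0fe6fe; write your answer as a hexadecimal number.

0x15351f75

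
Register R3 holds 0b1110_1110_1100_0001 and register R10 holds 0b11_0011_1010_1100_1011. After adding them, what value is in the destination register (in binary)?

Add column by column in base 2, right to left:
  1+1 = 0 carry 1
  0+1+1 = 0 carry 1
  0+0+1 = 1
  0+1 = 1
  0+0 = 0
  0+0 = 0
  1+1 = 0 carry 1
  1+1+1 = 1 carry 1
  0+0+1 = 1
  1+1 = 0 carry 1
  1+0+1 = 0 carry 1
  1+1+1 = 1 carry 1
  0+1+1 = 0 carry 1
  1+1+1 = 1 carry 1
  1+0+1 = 0 carry 1
  1+0+1 = 0 carry 1
  0+1+1 = 0 carry 1
  0+1+1 = 0 carry 1
  final carry 1

0b1000010100110001100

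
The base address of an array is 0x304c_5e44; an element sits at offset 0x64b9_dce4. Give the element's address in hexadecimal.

0x95063b28

Add column by column in base 16, right to left:
  4+4 = 8
  4+e = 2 carry 1
  e+c+1 = b carry 1
  5+d+1 = 3 carry 1
  c+9+1 = 6 carry 1
  4+b+1 = 0 carry 1
  0+4+1 = 5
  3+6 = 9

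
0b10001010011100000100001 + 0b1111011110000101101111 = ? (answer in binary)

Add column by column in base 2, right to left:
  1+1 = 0 carry 1
  0+1+1 = 0 carry 1
  0+1+1 = 0 carry 1
  0+1+1 = 0 carry 1
  0+0+1 = 1
  1+1 = 0 carry 1
  0+1+1 = 0 carry 1
  0+0+1 = 1
  0+1 = 1
  0+0 = 0
  0+0 = 0
  1+0 = 1
  1+0 = 1
  1+1 = 0 carry 1
  0+1+1 = 0 carry 1
  0+1+1 = 0 carry 1
  1+1+1 = 1 carry 1
  0+0+1 = 1
  1+1 = 0 carry 1
  0+1+1 = 0 carry 1
  0+1+1 = 0 carry 1
  0+1+1 = 0 carry 1
  1+0+1 = 0 carry 1
  final carry 1

0b100000110001100110010000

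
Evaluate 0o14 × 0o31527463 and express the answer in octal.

Multiply each base-8 digit by 12, carrying:
  3×12 = 36 → write 4 carry 4
  6×12+4 = 76 → write 4 carry 9
  4×12+9 = 57 → write 1 carry 7
  7×12+7 = 91 → write 3 carry 11
  2×12+11 = 35 → write 3 carry 4
  5×12+4 = 64 → write 0 carry 8
  1×12+8 = 20 → write 4 carry 2
  3×12+2 = 38 → write 6 carry 4
  remaining carry: 4

0o464033144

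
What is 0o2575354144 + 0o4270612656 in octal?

0o7066167022

Add column by column in base 8, right to left:
  4+6 = 2 carry 1
  4+5+1 = 2 carry 1
  1+6+1 = 0 carry 1
  4+2+1 = 7
  5+1 = 6
  3+6 = 1 carry 1
  5+0+1 = 6
  7+7 = 6 carry 1
  5+2+1 = 0 carry 1
  2+4+1 = 7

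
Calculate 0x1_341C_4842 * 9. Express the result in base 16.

Multiply each base-16 digit by 9, carrying:
  2×9 = 18 → write 2 carry 1
  4×9+1 = 37 → write 5 carry 2
  8×9+2 = 74 → write A carry 4
  4×9+4 = 40 → write 8 carry 2
  C×9+2 = 110 → write E carry 6
  1×9+6 = 15 → write F
  4×9 = 36 → write 4 carry 2
  3×9+2 = 29 → write D carry 1
  1×9+1 = 10 → write A

0xAD4FE8A52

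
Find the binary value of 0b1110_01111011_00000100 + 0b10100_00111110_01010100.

Add column by column in base 2, right to left:
  0+0 = 0
  0+0 = 0
  1+1 = 0 carry 1
  0+0+1 = 1
  0+1 = 1
  0+0 = 0
  0+1 = 1
  0+0 = 0
  1+0 = 1
  1+1 = 0 carry 1
  0+1+1 = 0 carry 1
  1+1+1 = 1 carry 1
  1+1+1 = 1 carry 1
  1+1+1 = 1 carry 1
  1+0+1 = 0 carry 1
  0+0+1 = 1
  0+0 = 0
  1+0 = 1
  1+1 = 0 carry 1
  1+0+1 = 0 carry 1
  0+1+1 = 0 carry 1
  final carry 1

0b1000101011100101011000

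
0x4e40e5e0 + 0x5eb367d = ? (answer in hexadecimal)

Add column by column in base 16, right to left:
  0+d = d
  e+7 = 5 carry 1
  5+6+1 = c
  e+3 = 1 carry 1
  0+b+1 = c
  4+e = 2 carry 1
  e+5+1 = 4 carry 1
  4+0+1 = 5

0x542c1c5d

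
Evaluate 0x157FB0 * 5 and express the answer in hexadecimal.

0x6B7E70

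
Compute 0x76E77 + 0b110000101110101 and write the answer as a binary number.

0x76E77 = 0b1110110111001110111 in binary.
Add column by column in base 2, right to left:
  1+1 = 0 carry 1
  1+0+1 = 0 carry 1
  1+1+1 = 1 carry 1
  0+0+1 = 1
  1+1 = 0 carry 1
  1+1+1 = 1 carry 1
  1+1+1 = 1 carry 1
  0+0+1 = 1
  0+1 = 1
  1+0 = 1
  1+0 = 1
  1+0 = 1
  0+0 = 0
  1+1 = 0 carry 1
  1+1+1 = 1 carry 1
  0+0+1 = 1
  1+0 = 1
  1+0 = 1
  1+0 = 1

0b1111100111111101100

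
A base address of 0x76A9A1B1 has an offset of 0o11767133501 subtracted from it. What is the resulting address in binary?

0x76A9A1B1 = 0b1110110101010011010000110110001 in binary.
0o11767133501 = 0b1001111110111001011011101000001 in binary.
Subtract column by column in base 2:
  1-1 → 0
  0-0 → 0
  0-0 → 0
  0-0 → 0
  1-0 → 1
  1-0 → 1
  0-1 → 1 (borrow)
  1-0-1 → 0
  1-1 → 0
  0-1 → 1 (borrow)
  0-1-1 → 0 (borrow)
  0-0-1 → 1 (borrow)
  0-1-1 → 0 (borrow)
  1-1-1 → 1 (borrow)
  0-0-1 → 1 (borrow)
  1-1-1 → 1 (borrow)
  1-0-1 → 0
  0-0 → 0
  0-1 → 1 (borrow)
  1-1-1 → 1 (borrow)
  0-1-1 → 0 (borrow)
  1-0-1 → 0
  0-1 → 1 (borrow)
  1-1-1 → 1 (borrow)
  0-1-1 → 0 (borrow)
  1-1-1 → 1 (borrow)
  1-1-1 → 1 (borrow)
  0-1-1 → 0 (borrow)
  1-0-1 → 0
  1-0 → 1
  1-1 → 0

0b100110110011001110101001110000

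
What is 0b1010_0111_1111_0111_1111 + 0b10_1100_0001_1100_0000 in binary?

Add column by column in base 2, right to left:
  1+0 = 1
  1+0 = 1
  1+0 = 1
  1+0 = 1
  1+0 = 1
  1+0 = 1
  1+1 = 0 carry 1
  0+1+1 = 0 carry 1
  1+1+1 = 1 carry 1
  1+0+1 = 0 carry 1
  1+0+1 = 0 carry 1
  1+0+1 = 0 carry 1
  1+0+1 = 0 carry 1
  1+0+1 = 0 carry 1
  1+1+1 = 1 carry 1
  0+1+1 = 0 carry 1
  0+0+1 = 1
  1+1 = 0 carry 1
  0+0+1 = 1
  1+0 = 1

0b11010100000100111111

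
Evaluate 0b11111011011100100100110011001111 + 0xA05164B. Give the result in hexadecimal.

0b11111011011100100100110011001111 = 0xFB724CCF in hexadecimal.
Add column by column in base 16, right to left:
  F+B = A carry 1
  C+4+1 = 1 carry 1
  C+6+1 = 3 carry 1
  4+1+1 = 6
  2+5 = 7
  7+0 = 7
  B+A = 5 carry 1
  F+0+1 = 0 carry 1
  final carry 1

0x10577631A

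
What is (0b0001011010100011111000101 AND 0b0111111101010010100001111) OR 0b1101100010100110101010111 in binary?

0b0001011010100011111000101 AND 0b0111111101010010100001111 = 0b0001011000000010100000101.
Then OR with 0b1101100010100110101010111.

0b1101111010100110101010111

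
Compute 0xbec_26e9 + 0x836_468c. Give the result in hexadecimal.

0x14226d75

Add column by column in base 16, right to left:
  9+c = 5 carry 1
  e+8+1 = 7 carry 1
  6+6+1 = d
  2+4 = 6
  c+6 = 2 carry 1
  e+3+1 = 2 carry 1
  b+8+1 = 4 carry 1
  final carry 1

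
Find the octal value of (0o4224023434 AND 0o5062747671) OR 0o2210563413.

0o4224023434 AND 0o5062747671 = 0o4020003430.
Then OR with 0o2210563413.

0o6230563433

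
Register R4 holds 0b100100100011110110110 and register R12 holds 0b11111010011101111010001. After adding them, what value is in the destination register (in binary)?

0b100011111000001110000111

Add column by column in base 2, right to left:
  0+1 = 1
  1+0 = 1
  1+0 = 1
  0+0 = 0
  1+1 = 0 carry 1
  1+0+1 = 0 carry 1
  0+1+1 = 0 carry 1
  1+1+1 = 1 carry 1
  1+1+1 = 1 carry 1
  1+1+1 = 1 carry 1
  1+0+1 = 0 carry 1
  0+1+1 = 0 carry 1
  0+1+1 = 0 carry 1
  0+1+1 = 0 carry 1
  1+0+1 = 0 carry 1
  0+0+1 = 1
  0+1 = 1
  1+0 = 1
  0+1 = 1
  0+1 = 1
  1+1 = 0 carry 1
  0+1+1 = 0 carry 1
  0+1+1 = 0 carry 1
  final carry 1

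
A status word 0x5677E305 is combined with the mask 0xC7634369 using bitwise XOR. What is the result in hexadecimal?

0x9114A06C

XOR each hex digit independently (no carries):
  5^C=9, 6^7=1, 7^6=1, 7^3=4, E^4=A, 3^3=0, 0^6=6, 5^9=C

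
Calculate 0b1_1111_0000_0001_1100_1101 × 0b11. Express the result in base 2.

0b10111010000010101100111

Multiply each base-2 digit by 3, carrying:
  1×3 = 3 → write 1 carry 1
  0×3+1 = 1 → write 1
  1×3 = 3 → write 1 carry 1
  1×3+1 = 4 → write 0 carry 2
  0×3+2 = 2 → write 0 carry 1
  0×3+1 = 1 → write 1
  1×3 = 3 → write 1 carry 1
  1×3+1 = 4 → write 0 carry 2
  1×3+2 = 5 → write 1 carry 2
  0×3+2 = 2 → write 0 carry 1
  0×3+1 = 1 → write 1
  0×3 = 0 → write 0
  0×3 = 0 → write 0
  0×3 = 0 → write 0
  0×3 = 0 → write 0
  0×3 = 0 → write 0
  1×3 = 3 → write 1 carry 1
  1×3+1 = 4 → write 0 carry 2
  1×3+2 = 5 → write 1 carry 2
  1×3+2 = 5 → write 1 carry 2
  1×3+2 = 5 → write 1 carry 2
  remaining carry: 10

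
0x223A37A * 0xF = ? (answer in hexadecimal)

0x20169426

Multiply each base-16 digit by 15, carrying:
  A×15 = 150 → write 6 carry 9
  7×15+9 = 114 → write 2 carry 7
  3×15+7 = 52 → write 4 carry 3
  A×15+3 = 153 → write 9 carry 9
  3×15+9 = 54 → write 6 carry 3
  2×15+3 = 33 → write 1 carry 2
  2×15+2 = 32 → write 0 carry 2
  remaining carry: 2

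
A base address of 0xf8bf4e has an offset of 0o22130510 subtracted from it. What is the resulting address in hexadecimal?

0xb00e06

0o22130510 = 0x48b148 in hexadecimal.
Subtract column by column in base 16:
  e-8 → 6
  4-4 → 0
  f-1 → e
  b-b → 0
  8-8 → 0
  f-4 → b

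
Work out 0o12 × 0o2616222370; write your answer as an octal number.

0o33616670660

Multiply each base-8 digit by 10, carrying:
  0×10 = 0 → write 0
  7×10 = 70 → write 6 carry 8
  3×10+8 = 38 → write 6 carry 4
  2×10+4 = 24 → write 0 carry 3
  2×10+3 = 23 → write 7 carry 2
  2×10+2 = 22 → write 6 carry 2
  6×10+2 = 62 → write 6 carry 7
  1×10+7 = 17 → write 1 carry 2
  6×10+2 = 62 → write 6 carry 7
  2×10+7 = 27 → write 3 carry 3
  remaining carry: 3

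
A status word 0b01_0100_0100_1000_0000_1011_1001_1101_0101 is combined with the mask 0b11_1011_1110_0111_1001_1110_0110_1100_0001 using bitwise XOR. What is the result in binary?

XOR bit by bit (1 where the bits differ):
  0101000100100000001011100111010101
^ 1110111110011110011110011011000001
= 1011111010111110010101111100010100

0b1011111010111110010101111100010100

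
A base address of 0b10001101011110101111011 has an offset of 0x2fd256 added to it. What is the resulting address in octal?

0o35507721

0b10001101011110101111011 = 0o21536573 in octal.
0x2fd256 = 0o13751126 in octal.
Add column by column in base 8, right to left:
  3+6 = 1 carry 1
  7+2+1 = 2 carry 1
  5+1+1 = 7
  6+1 = 7
  3+5 = 0 carry 1
  5+7+1 = 5 carry 1
  1+3+1 = 5
  2+1 = 3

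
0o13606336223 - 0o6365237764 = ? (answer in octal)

0o5221076237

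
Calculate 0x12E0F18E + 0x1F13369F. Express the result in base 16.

0x31F4282D

Add column by column in base 16, right to left:
  E+F = D carry 1
  8+9+1 = 2 carry 1
  1+6+1 = 8
  F+3 = 2 carry 1
  0+3+1 = 4
  E+1 = F
  2+F = 1 carry 1
  1+1+1 = 3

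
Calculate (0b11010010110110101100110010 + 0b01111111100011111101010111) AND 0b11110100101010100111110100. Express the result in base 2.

0b1010000001010100010000000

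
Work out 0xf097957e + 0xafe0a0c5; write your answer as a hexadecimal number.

Add column by column in base 16, right to left:
  e+5 = 3 carry 1
  7+c+1 = 4 carry 1
  5+0+1 = 6
  9+a = 3 carry 1
  7+0+1 = 8
  9+e = 7 carry 1
  0+f+1 = 0 carry 1
  f+a+1 = a carry 1
  final carry 1

0x1a0783643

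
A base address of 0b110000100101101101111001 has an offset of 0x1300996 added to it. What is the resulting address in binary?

0x1300996 = 0b1001100000000100110010110 in binary.
Add column by column in base 2, right to left:
  1+0 = 1
  0+1 = 1
  0+1 = 1
  1+0 = 1
  1+1 = 0 carry 1
  1+0+1 = 0 carry 1
  1+0+1 = 0 carry 1
  0+1+1 = 0 carry 1
  1+1+1 = 1 carry 1
  1+0+1 = 0 carry 1
  0+0+1 = 1
  1+1 = 0 carry 1
  1+0+1 = 0 carry 1
  0+0+1 = 1
  1+0 = 1
  0+0 = 0
  0+0 = 0
  1+0 = 1
  0+0 = 0
  0+0 = 0
  0+1 = 1
  0+1 = 1
  1+0 = 1
  1+0 = 1
  0+1 = 1

0b1111100100110010100001111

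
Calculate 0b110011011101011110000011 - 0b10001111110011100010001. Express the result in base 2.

Subtract column by column in base 2:
  1-1 → 0
  1-0 → 1
  0-0 → 0
  0-0 → 0
  0-1 → 1 (borrow)
  0-0-1 → 1 (borrow)
  0-0-1 → 1 (borrow)
  1-0-1 → 0
  1-1 → 0
  1-1 → 0
  1-1 → 0
  0-0 → 0
  1-0 → 1
  0-1 → 1 (borrow)
  1-1-1 → 1 (borrow)
  1-1-1 → 1 (borrow)
  1-1-1 → 1 (borrow)
  0-1-1 → 0 (borrow)
  1-1-1 → 1 (borrow)
  1-0-1 → 0
  0-0 → 0
  0-0 → 0
  1-1 → 0
  1-0 → 1

0b100001011111000001110010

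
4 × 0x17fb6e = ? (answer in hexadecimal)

Multiply each base-16 digit by 4, carrying:
  e×4 = 56 → write 8 carry 3
  6×4+3 = 27 → write b carry 1
  b×4+1 = 45 → write d carry 2
  f×4+2 = 62 → write e carry 3
  7×4+3 = 31 → write f carry 1
  1×4+1 = 5 → write 5

0x5fedb8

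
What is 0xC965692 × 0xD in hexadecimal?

Multiply each base-16 digit by 13, carrying:
  2×13 = 26 → write A carry 1
  9×13+1 = 118 → write 6 carry 7
  6×13+7 = 85 → write 5 carry 5
  5×13+5 = 70 → write 6 carry 4
  6×13+4 = 82 → write 2 carry 5
  9×13+5 = 122 → write A carry 7
  C×13+7 = 163 → write 3 carry 10
  remaining carry: A

0xA3A2656A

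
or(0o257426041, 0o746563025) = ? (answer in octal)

0o757567065

OR each oct digit independently (no carries):
  2|7=7, 5|4=5, 7|6=7, 4|5=5, 2|6=6, 6|3=7, 0|0=0, 4|2=6, 1|5=5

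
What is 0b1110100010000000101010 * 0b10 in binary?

Multiply each base-2 digit by 2, carrying:
  0×2 = 0 → write 0
  1×2 = 2 → write 0 carry 1
  0×2+1 = 1 → write 1
  1×2 = 2 → write 0 carry 1
  0×2+1 = 1 → write 1
  1×2 = 2 → write 0 carry 1
  0×2+1 = 1 → write 1
  0×2 = 0 → write 0
  0×2 = 0 → write 0
  0×2 = 0 → write 0
  0×2 = 0 → write 0
  0×2 = 0 → write 0
  0×2 = 0 → write 0
  1×2 = 2 → write 0 carry 1
  0×2+1 = 1 → write 1
  0×2 = 0 → write 0
  0×2 = 0 → write 0
  1×2 = 2 → write 0 carry 1
  0×2+1 = 1 → write 1
  1×2 = 2 → write 0 carry 1
  1×2+1 = 3 → write 1 carry 1
  1×2+1 = 3 → write 1 carry 1
  remaining carry: 1

0b11101000100000001010100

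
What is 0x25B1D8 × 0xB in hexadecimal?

0x19EA448

Multiply each base-16 digit by 11, carrying:
  8×11 = 88 → write 8 carry 5
  D×11+5 = 148 → write 4 carry 9
  1×11+9 = 20 → write 4 carry 1
  B×11+1 = 122 → write A carry 7
  5×11+7 = 62 → write E carry 3
  2×11+3 = 25 → write 9 carry 1
  remaining carry: 1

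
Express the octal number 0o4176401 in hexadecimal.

0x10fd01

Each octal digit is 3 bits: 4=100 1=001 7=111 6=110 4=100 0=000 1=001.
Group the bits into nibbles: 0001 0000 1111 1101 0000 0001 → 10fd01.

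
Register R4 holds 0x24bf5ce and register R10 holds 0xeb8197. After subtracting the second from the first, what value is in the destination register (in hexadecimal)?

0x1607437

Subtract column by column in base 16:
  e-7 → 7
  c-9 → 3
  5-1 → 4
  f-8 → 7
  b-b → 0
  4-e → 6 (borrow)
  2-0-1 → 1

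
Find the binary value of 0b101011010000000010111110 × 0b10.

Multiply each base-2 digit by 2, carrying:
  0×2 = 0 → write 0
  1×2 = 2 → write 0 carry 1
  1×2+1 = 3 → write 1 carry 1
  1×2+1 = 3 → write 1 carry 1
  1×2+1 = 3 → write 1 carry 1
  1×2+1 = 3 → write 1 carry 1
  0×2+1 = 1 → write 1
  1×2 = 2 → write 0 carry 1
  0×2+1 = 1 → write 1
  0×2 = 0 → write 0
  0×2 = 0 → write 0
  0×2 = 0 → write 0
  0×2 = 0 → write 0
  0×2 = 0 → write 0
  0×2 = 0 → write 0
  0×2 = 0 → write 0
  1×2 = 2 → write 0 carry 1
  0×2+1 = 1 → write 1
  1×2 = 2 → write 0 carry 1
  1×2+1 = 3 → write 1 carry 1
  0×2+1 = 1 → write 1
  1×2 = 2 → write 0 carry 1
  0×2+1 = 1 → write 1
  1×2 = 2 → write 0 carry 1
  remaining carry: 1

0b1010110100000000101111100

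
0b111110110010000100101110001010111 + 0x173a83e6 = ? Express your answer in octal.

0o101537160075

0b111110110010000100101110001010111 = 0o76620456127 in octal.
0x173a83e6 = 0o2716501746 in octal.
Add column by column in base 8, right to left:
  7+6 = 5 carry 1
  2+4+1 = 7
  1+7 = 0 carry 1
  6+1+1 = 0 carry 1
  5+0+1 = 6
  4+5 = 1 carry 1
  0+6+1 = 7
  2+1 = 3
  6+7 = 5 carry 1
  6+2+1 = 1 carry 1
  7+0+1 = 0 carry 1
  final carry 1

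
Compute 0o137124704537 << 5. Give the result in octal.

5 bits is not a whole number of base-8 digits; in binary: 1011111001010100111000100101011111 << 5 = 101111100101010011100010010101111100000.

0o5745234225740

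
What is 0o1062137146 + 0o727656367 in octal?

0o2012015535

Add column by column in base 8, right to left:
  6+7 = 5 carry 1
  4+6+1 = 3 carry 1
  1+3+1 = 5
  7+6 = 5 carry 1
  3+5+1 = 1 carry 1
  1+6+1 = 0 carry 1
  2+7+1 = 2 carry 1
  6+2+1 = 1 carry 1
  0+7+1 = 0 carry 1
  1+0+1 = 2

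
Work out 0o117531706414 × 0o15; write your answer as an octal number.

0o2013620424634

Multiply each base-8 digit by 13, carrying:
  4×13 = 52 → write 4 carry 6
  1×13+6 = 19 → write 3 carry 2
  4×13+2 = 54 → write 6 carry 6
  6×13+6 = 84 → write 4 carry 10
  0×13+10 = 10 → write 2 carry 1
  7×13+1 = 92 → write 4 carry 11
  1×13+11 = 24 → write 0 carry 3
  3×13+3 = 42 → write 2 carry 5
  5×13+5 = 70 → write 6 carry 8
  7×13+8 = 99 → write 3 carry 12
  1×13+12 = 25 → write 1 carry 3
  1×13+3 = 16 → write 0 carry 2
  remaining carry: 2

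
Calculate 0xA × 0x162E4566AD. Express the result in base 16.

Multiply each base-16 digit by 10, carrying:
  D×10 = 130 → write 2 carry 8
  A×10+8 = 108 → write C carry 6
  6×10+6 = 66 → write 2 carry 4
  6×10+4 = 64 → write 0 carry 4
  5×10+4 = 54 → write 6 carry 3
  4×10+3 = 43 → write B carry 2
  E×10+2 = 142 → write E carry 8
  2×10+8 = 28 → write C carry 1
  6×10+1 = 61 → write D carry 3
  1×10+3 = 13 → write D

0xDDCEB602C2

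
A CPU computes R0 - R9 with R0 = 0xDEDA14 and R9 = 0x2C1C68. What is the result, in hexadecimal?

Subtract column by column in base 16:
  4-8 → C (borrow)
  1-6-1 → A (borrow)
  A-C-1 → D (borrow)
  D-1-1 → B
  E-C → 2
  D-2 → B

0xB2BDAC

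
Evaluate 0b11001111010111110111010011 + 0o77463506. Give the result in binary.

0o77463506 = 0b111111100110011101000110 in binary.
Add column by column in base 2, right to left:
  1+0 = 1
  1+1 = 0 carry 1
  0+1+1 = 0 carry 1
  0+0+1 = 1
  1+0 = 1
  0+0 = 0
  1+1 = 0 carry 1
  1+0+1 = 0 carry 1
  1+1+1 = 1 carry 1
  0+1+1 = 0 carry 1
  1+1+1 = 1 carry 1
  1+0+1 = 0 carry 1
  1+0+1 = 0 carry 1
  1+1+1 = 1 carry 1
  1+1+1 = 1 carry 1
  0+0+1 = 1
  1+0 = 1
  0+1 = 1
  1+1 = 0 carry 1
  1+1+1 = 1 carry 1
  1+1+1 = 1 carry 1
  1+1+1 = 1 carry 1
  0+1+1 = 0 carry 1
  0+1+1 = 0 carry 1
  1+0+1 = 0 carry 1
  1+0+1 = 0 carry 1
  final carry 1

0b100001110111110010100011001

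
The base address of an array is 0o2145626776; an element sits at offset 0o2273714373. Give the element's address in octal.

0o4441543371

Add column by column in base 8, right to left:
  6+3 = 1 carry 1
  7+7+1 = 7 carry 1
  7+3+1 = 3 carry 1
  6+4+1 = 3 carry 1
  2+1+1 = 4
  6+7 = 5 carry 1
  5+3+1 = 1 carry 1
  4+7+1 = 4 carry 1
  1+2+1 = 4
  2+2 = 4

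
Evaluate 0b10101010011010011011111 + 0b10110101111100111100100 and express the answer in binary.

0b101100000010111011000011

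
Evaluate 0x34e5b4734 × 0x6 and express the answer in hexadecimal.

0x13d623ab38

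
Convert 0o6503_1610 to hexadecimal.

0xD43388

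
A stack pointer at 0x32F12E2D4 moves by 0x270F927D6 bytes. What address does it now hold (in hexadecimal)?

Add column by column in base 16, right to left:
  4+6 = A
  D+D = A carry 1
  2+7+1 = A
  E+2 = 0 carry 1
  2+9+1 = C
  1+F = 0 carry 1
  F+0+1 = 0 carry 1
  2+7+1 = A
  3+2 = 5

0x5A00C0AAA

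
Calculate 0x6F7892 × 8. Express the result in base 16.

Multiply each base-16 digit by 8, carrying:
  2×8 = 16 → write 0 carry 1
  9×8+1 = 73 → write 9 carry 4
  8×8+4 = 68 → write 4 carry 4
  7×8+4 = 60 → write C carry 3
  F×8+3 = 123 → write B carry 7
  6×8+7 = 55 → write 7 carry 3
  remaining carry: 3

0x37BC490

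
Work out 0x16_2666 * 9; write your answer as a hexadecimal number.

0xC75996

Multiply each base-16 digit by 9, carrying:
  6×9 = 54 → write 6 carry 3
  6×9+3 = 57 → write 9 carry 3
  6×9+3 = 57 → write 9 carry 3
  2×9+3 = 21 → write 5 carry 1
  6×9+1 = 55 → write 7 carry 3
  1×9+3 = 12 → write C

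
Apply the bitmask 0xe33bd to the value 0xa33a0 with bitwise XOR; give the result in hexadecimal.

XOR each hex digit independently (no carries):
  a^e=4, 3^3=0, 3^3=0, a^b=1, 0^d=d

0x4001d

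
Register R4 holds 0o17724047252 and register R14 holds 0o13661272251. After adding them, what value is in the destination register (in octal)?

0o33605341523

Add column by column in base 8, right to left:
  2+1 = 3
  5+5 = 2 carry 1
  2+2+1 = 5
  7+2 = 1 carry 1
  4+7+1 = 4 carry 1
  0+2+1 = 3
  4+1 = 5
  2+6 = 0 carry 1
  7+6+1 = 6 carry 1
  7+3+1 = 3 carry 1
  1+1+1 = 3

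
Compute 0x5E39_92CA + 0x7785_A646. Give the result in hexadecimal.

0xD5BF3910

Add column by column in base 16, right to left:
  A+6 = 0 carry 1
  C+4+1 = 1 carry 1
  2+6+1 = 9
  9+A = 3 carry 1
  9+5+1 = F
  3+8 = B
  E+7 = 5 carry 1
  5+7+1 = D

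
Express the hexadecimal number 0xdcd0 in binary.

0b1101110011010000

Expand each hex digit to 4 bits: d=1101 c=1100 d=1101 0=0000.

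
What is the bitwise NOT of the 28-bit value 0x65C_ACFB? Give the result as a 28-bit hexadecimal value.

0x9A35304

Each hex digit d becomes F−d:
  6→9, 5→A, C→3, A→5, C→3, F→0, B→4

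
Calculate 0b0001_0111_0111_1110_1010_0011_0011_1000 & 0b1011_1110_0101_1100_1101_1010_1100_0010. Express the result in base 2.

0b00010110010111001000001000000000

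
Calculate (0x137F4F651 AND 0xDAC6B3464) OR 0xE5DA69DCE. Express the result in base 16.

0x137F4F651 AND 0xDAC6B3464 = 0x124603440.
Then OR with 0xE5DA69DCE.

0xF7DE6BDCE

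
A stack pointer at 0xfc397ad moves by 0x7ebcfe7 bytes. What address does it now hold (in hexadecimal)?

Add column by column in base 16, right to left:
  d+7 = 4 carry 1
  a+e+1 = 9 carry 1
  7+f+1 = 7 carry 1
  9+c+1 = 6 carry 1
  3+b+1 = f
  c+e = a carry 1
  f+7+1 = 7 carry 1
  final carry 1

0x17af6794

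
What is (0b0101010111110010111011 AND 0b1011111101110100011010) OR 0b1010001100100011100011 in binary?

0b0101010111110010111011 AND 0b1011111101110100011010 = 0b0001010101110000011010.
Then OR with 0b1010001100100011100011.

0b1011011101110011111011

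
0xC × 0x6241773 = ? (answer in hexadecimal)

Multiply each base-16 digit by 12, carrying:
  3×12 = 36 → write 4 carry 2
  7×12+2 = 86 → write 6 carry 5
  7×12+5 = 89 → write 9 carry 5
  1×12+5 = 17 → write 1 carry 1
  4×12+1 = 49 → write 1 carry 3
  2×12+3 = 27 → write B carry 1
  6×12+1 = 73 → write 9 carry 4
  remaining carry: 4

0x49B11964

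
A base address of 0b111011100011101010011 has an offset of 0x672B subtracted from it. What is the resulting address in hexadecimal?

0x1D6028

0b111011100011101010011 = 0x1DC753 in hexadecimal.
Subtract column by column in base 16:
  3-B → 8 (borrow)
  5-2-1 → 2
  7-7 → 0
  C-6 → 6
  D-0 → D
  1-0 → 1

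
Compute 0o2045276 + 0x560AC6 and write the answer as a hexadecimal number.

0o2045276 = 0x84ABE in hexadecimal.
Add column by column in base 16, right to left:
  E+6 = 4 carry 1
  B+C+1 = 8 carry 1
  A+A+1 = 5 carry 1
  4+0+1 = 5
  8+6 = E
  0+5 = 5

0x5E5584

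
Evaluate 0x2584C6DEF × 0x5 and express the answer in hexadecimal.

Multiply each base-16 digit by 5, carrying:
  F×5 = 75 → write B carry 4
  E×5+4 = 74 → write A carry 4
  D×5+4 = 69 → write 5 carry 4
  6×5+4 = 34 → write 2 carry 2
  C×5+2 = 62 → write E carry 3
  4×5+3 = 23 → write 7 carry 1
  8×5+1 = 41 → write 9 carry 2
  5×5+2 = 27 → write B carry 1
  2×5+1 = 11 → write B

0xBB97E25AB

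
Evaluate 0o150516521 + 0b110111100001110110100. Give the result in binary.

0b1101111100110000100000101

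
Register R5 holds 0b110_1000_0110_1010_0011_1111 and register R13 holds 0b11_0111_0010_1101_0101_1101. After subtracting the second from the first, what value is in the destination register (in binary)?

0b1100010011110011100010

Subtract column by column in base 2:
  1-1 → 0
  1-0 → 1
  1-1 → 0
  1-1 → 0
  1-1 → 0
  1-0 → 1
  0-1 → 1 (borrow)
  0-0-1 → 1 (borrow)
  0-1-1 → 0 (borrow)
  1-0-1 → 0
  0-1 → 1 (borrow)
  1-1-1 → 1 (borrow)
  0-0-1 → 1 (borrow)
  1-1-1 → 1 (borrow)
  1-0-1 → 0
  0-0 → 0
  0-1 → 1 (borrow)
  0-1-1 → 0 (borrow)
  0-1-1 → 0 (borrow)
  1-0-1 → 0
  0-1 → 1 (borrow)
  1-1-1 → 1 (borrow)
  1-0-1 → 0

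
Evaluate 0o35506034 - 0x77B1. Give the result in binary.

0o35506034 = 0b11101101000110000011100 in binary.
0x77B1 = 0b111011110110001 in binary.
Subtract column by column in base 2:
  0-1 → 1 (borrow)
  0-0-1 → 1 (borrow)
  1-0-1 → 0
  1-0 → 1
  1-1 → 0
  0-1 → 1 (borrow)
  0-0-1 → 1 (borrow)
  0-1-1 → 0 (borrow)
  0-1-1 → 0 (borrow)
  0-1-1 → 0 (borrow)
  1-1-1 → 1 (borrow)
  1-0-1 → 0
  0-1 → 1 (borrow)
  0-1-1 → 0 (borrow)
  0-1-1 → 0 (borrow)
  1-0-1 → 0
  0-0 → 0
  1-0 → 1
  1-0 → 1
  0-0 → 0
  1-0 → 1
  1-0 → 1
  1-0 → 1

0b11101100001010001101011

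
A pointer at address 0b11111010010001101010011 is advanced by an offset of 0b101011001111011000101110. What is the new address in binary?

Add column by column in base 2, right to left:
  1+0 = 1
  1+1 = 0 carry 1
  0+1+1 = 0 carry 1
  0+1+1 = 0 carry 1
  1+0+1 = 0 carry 1
  0+1+1 = 0 carry 1
  1+0+1 = 0 carry 1
  0+0+1 = 1
  1+0 = 1
  1+1 = 0 carry 1
  0+1+1 = 0 carry 1
  0+0+1 = 1
  0+1 = 1
  1+1 = 0 carry 1
  0+1+1 = 0 carry 1
  0+1+1 = 0 carry 1
  1+0+1 = 0 carry 1
  0+0+1 = 1
  1+1 = 0 carry 1
  1+1+1 = 1 carry 1
  1+0+1 = 0 carry 1
  1+1+1 = 1 carry 1
  1+0+1 = 0 carry 1
  0+1+1 = 0 carry 1
  final carry 1

0b1001010100001100110000001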